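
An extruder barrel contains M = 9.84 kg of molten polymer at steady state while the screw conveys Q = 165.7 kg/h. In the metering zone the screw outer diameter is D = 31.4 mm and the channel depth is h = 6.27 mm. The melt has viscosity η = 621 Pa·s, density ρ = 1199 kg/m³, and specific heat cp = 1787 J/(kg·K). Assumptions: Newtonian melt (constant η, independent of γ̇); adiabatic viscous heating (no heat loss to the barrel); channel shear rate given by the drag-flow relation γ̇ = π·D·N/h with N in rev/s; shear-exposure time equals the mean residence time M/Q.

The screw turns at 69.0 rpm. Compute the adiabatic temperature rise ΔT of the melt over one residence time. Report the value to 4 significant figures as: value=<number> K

value=20.28 K

Convert throughput: Q = 165.7 kg/h = 165.7/3600 = 0.0460278 kg/s
t_res = M / Q_s = 9.84 / 0.0460278 = 213.784 s
D = 31.4 mm = 0.0314 m;  h = 6.27 mm = 0.00627 m;  N = 69.0 rpm / 60 = 1.15 rev/s
γ̇ = π D N / h = (π)(0.0314)(1.15) / 0.00627 = 18.093 s⁻¹
ΔT = η·γ̇²·t_res / (ρ·cp) = 621 · (18.093)² · 213.784 / (1199 · 1787) = 20.2835 K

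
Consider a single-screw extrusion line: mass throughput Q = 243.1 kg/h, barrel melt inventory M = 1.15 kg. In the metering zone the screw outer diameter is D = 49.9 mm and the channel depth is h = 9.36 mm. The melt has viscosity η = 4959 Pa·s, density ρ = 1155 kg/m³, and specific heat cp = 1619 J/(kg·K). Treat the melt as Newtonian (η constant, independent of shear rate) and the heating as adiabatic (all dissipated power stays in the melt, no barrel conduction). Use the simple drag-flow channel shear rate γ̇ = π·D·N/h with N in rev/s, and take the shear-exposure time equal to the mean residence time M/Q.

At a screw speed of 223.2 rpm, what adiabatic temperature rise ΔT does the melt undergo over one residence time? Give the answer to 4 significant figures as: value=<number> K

Convert throughput: Q = 243.1 kg/h = 243.1/3600 = 0.0675278 kg/s
Mean residence time: t_res = M/Q_s = 1.15 kg / 0.0675278 kg/s = 17.03 s
Geometry in metres: D = 49.9 mm → 0.0499 m, h = 9.36 mm → 0.00936 m; screw speed N = 223.2 rpm = 3.72 rev/s
Shear rate: γ̇ = πDN/h = π·0.0499·3.72/0.00936 = 62.3042 s⁻¹
ΔT = η·γ̇²·t_res / (ρ·cp) = 4959 · (62.3042)² · 17.03 / (1155 · 1619) = 175.314 K

value=175.3 K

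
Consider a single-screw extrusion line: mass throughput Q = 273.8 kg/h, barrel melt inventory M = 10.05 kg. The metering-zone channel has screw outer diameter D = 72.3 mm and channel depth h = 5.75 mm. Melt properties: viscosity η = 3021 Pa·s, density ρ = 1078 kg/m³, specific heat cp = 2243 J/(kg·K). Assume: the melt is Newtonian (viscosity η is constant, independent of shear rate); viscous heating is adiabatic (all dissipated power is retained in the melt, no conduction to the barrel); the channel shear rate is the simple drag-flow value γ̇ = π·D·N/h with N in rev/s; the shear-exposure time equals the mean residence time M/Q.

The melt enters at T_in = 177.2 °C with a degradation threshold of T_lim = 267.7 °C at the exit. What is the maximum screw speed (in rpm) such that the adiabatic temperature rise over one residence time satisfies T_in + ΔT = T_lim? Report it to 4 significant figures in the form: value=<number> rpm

Convert throughput: Q = 273.8 kg/h = 273.8/3600 = 0.0760556 kg/s
t_res = M / Q_s = 10.05 ÷ 0.0760556 = 132.14 s
Geometry in SI: D = 72.3 mm → 0.0723 m, h = 5.75 mm → 0.00575 m
ΔT_a = T_lim − T_in = 267.7 − 177.2 = 90.5 K
γ̇_max² = ΔT_a·ρ·cp / (η·t_res) = [90.5 × 1078 × 2243] / [3021 × 132.14] = 548.164 s⁻²
γ̇_max = sqrt(548.164) = 23.4129 s⁻¹
N_max = γ̇_max·h / (π·D) = 23.4129 · 0.00575 / (π · 0.0723) = 0.5927 rev/s = 35.562 rpm

value=35.56 rpm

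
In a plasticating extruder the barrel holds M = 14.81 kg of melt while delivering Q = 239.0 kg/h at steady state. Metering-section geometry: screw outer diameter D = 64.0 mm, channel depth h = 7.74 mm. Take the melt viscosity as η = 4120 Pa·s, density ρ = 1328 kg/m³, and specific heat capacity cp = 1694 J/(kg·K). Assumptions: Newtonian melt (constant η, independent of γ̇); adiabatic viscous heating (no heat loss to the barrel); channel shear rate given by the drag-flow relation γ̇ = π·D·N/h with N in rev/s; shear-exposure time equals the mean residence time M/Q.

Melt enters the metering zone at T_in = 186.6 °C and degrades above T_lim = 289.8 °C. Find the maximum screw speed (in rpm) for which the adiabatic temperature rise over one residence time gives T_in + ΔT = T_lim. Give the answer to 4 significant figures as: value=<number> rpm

value=36.71 rpm

Q_s = Q / 3600 = 239.0 / 3600 = 0.0663889 kg/s
Mean residence time: t_res = M/Q_s = 14.81 kg / 0.0663889 kg/s = 223.079 s
Geometry in SI: D = 64.0 mm → 0.064 m, h = 7.74 mm → 0.00774 m
Allowable rise: ΔT_a = T_lim − T_in = 289.8 − 186.6 = 103.2 K
γ̇_max² = ΔT_a·ρ·cp/(η·t_res) = 103.2·1328·1694/(4120·223.079) = 252.601 s⁻²
γ̇_max = sqrt(252.601) = 15.8934 s⁻¹
Solve γ̇ = πDN/h for N: N_max = γ̇_max·h/(π·D) = 15.8934 × 0.00774 / (π × 0.064) = 0.611826 rev/s = 36.7096 rpm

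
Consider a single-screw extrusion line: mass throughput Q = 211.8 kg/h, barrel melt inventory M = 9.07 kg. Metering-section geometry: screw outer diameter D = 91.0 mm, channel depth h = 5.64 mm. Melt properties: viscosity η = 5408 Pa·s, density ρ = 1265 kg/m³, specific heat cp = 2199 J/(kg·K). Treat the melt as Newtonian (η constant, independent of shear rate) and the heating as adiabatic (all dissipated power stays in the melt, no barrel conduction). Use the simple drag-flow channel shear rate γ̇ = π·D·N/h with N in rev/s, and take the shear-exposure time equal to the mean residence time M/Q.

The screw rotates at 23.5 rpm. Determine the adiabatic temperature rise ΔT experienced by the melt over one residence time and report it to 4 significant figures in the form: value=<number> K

Throughput in SI: Q_s = 211.8 kg/h ÷ 3600 s/h = 0.0588333 kg/s
Mean residence time: t_res = M/Q_s = 9.07 kg / 0.0588333 kg/s = 154.164 s
Geometry in metres: D = 91.0 mm → 0.091 m, h = 5.64 mm → 0.00564 m; screw speed N = 23.5 rpm = 0.391667 rev/s
γ̇ = π·D·N / h = π · 0.091 · 0.391667 / 0.00564 = 19.8531 s⁻¹
ΔT = η·γ̇²·t_res/(ρ·cp) = [5408 × 19.8531² × 154.164] / [1265 × 2199] = 118.131 K

value=118.1 K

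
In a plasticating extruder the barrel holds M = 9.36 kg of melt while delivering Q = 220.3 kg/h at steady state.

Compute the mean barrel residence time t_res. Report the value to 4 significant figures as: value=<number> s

value=153.0 s

Q_s = Q / 3600 = 220.3 / 3600 = 0.0611944 kg/s
Mean residence time: t_res = M/Q_s = 9.36 kg / 0.0611944 kg/s = 152.955 s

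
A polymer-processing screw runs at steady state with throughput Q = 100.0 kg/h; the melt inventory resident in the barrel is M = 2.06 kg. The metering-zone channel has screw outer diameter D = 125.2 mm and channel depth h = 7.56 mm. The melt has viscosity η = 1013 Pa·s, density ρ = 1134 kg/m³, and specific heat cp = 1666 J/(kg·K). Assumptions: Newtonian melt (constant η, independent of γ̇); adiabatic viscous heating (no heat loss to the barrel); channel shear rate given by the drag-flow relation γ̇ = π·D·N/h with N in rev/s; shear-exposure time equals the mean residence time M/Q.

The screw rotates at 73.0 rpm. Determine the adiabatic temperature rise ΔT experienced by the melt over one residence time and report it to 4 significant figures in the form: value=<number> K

Convert throughput: Q = 100.0 kg/h = 100.0/3600 = 0.0277778 kg/s
t_res = M / Q_s = 2.06 / 0.0277778 = 74.16 s
Geometry in metres: D = 125.2 mm → 0.1252 m, h = 7.56 mm → 0.00756 m; screw speed N = 73.0 rpm = 1.21667 rev/s
Shear rate: γ̇ = πDN/h = π·0.1252·1.21667/0.00756 = 63.3 s⁻¹
ΔT = η·γ̇²·t_res/(ρ·cp) = [1013 × 63.3² × 74.16] / [1134 × 1666] = 159.331 K

value=159.3 K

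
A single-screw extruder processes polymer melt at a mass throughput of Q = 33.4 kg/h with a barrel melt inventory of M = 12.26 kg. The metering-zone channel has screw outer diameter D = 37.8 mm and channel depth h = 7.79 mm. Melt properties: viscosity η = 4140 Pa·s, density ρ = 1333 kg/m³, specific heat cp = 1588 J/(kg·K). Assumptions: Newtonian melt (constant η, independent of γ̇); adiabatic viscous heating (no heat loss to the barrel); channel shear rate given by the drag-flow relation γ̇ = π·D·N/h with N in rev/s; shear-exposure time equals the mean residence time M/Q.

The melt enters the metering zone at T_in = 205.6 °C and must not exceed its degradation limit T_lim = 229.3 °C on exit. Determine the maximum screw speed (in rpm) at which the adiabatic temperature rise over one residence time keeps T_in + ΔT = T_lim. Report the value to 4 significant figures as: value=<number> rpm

Convert throughput: Q = 33.4 kg/h = 33.4/3600 = 0.00927778 kg/s
t_res = M / Q_s = 12.26 / 0.00927778 = 1321.44 s
D = 37.8 mm = 0.0378 m;  h = 7.79 mm = 0.00779 m
Allowable rise: ΔT_a = T_lim − T_in = 229.3 − 205.6 = 23.7 K
γ̇_max² = ΔT_a·ρ·cp / (η·t_res) = [23.7 × 1333 × 1588] / [4140 × 1321.44] = 9.17027 s⁻²
γ̇_max = √9.17027 = 3.02825 s⁻¹
N_max = γ̇_max·h / (π·D) = 3.02825 · 0.00779 / (π · 0.0378) = 0.198649 rev/s = 11.919 rpm

value=11.92 rpm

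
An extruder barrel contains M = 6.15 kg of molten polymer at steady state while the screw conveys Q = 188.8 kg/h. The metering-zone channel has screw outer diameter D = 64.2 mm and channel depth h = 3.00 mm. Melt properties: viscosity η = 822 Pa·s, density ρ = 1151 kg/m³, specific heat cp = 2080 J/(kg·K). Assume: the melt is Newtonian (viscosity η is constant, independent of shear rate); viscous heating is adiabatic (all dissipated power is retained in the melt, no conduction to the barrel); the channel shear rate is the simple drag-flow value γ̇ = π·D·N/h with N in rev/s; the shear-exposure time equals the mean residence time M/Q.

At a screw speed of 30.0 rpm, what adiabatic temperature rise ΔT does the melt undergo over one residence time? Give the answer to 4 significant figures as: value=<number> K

value=45.50 K

Convert throughput: Q = 188.8 kg/h = 188.8/3600 = 0.0524444 kg/s
t_res = M / Q_s = 6.15 ÷ 0.0524444 = 117.267 s
D = 64.2 mm = 0.0642 m;  h = 3.00 mm = 0.003 m;  N = 30.0 rpm / 60 = 0.5 rev/s
γ̇ = π·D·N / h = π · 0.0642 · 0.5 / 0.003 = 33.615 s⁻¹
Adiabatic rise: ΔT = η γ̇² t_res / (ρ cp) = 822·(33.615)²·117.267 / (1151·2080) = 45.4963 K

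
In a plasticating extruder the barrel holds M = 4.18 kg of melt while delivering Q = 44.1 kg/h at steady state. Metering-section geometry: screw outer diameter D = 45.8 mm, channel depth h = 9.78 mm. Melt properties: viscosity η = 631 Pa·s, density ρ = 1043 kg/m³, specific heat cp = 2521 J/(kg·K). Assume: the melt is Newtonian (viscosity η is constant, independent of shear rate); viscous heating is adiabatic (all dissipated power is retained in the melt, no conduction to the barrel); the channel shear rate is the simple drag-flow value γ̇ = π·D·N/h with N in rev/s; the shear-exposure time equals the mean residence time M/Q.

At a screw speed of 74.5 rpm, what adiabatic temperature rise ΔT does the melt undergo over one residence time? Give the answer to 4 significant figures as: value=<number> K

value=27.33 K

Convert throughput: Q = 44.1 kg/h = 44.1/3600 = 0.01225 kg/s
Mean residence time: t_res = M/Q_s = 4.18 kg / 0.01225 kg/s = 341.224 s
Convert to SI: D = 0.0458 m, h = 0.00978 m, N = 74.5/60 = 1.24167 rev/s
γ̇ = π D N / h = (π)(0.0458)(1.24167) / 0.00978 = 18.2676 s⁻¹
ΔT = η·γ̇²·t_res/(ρ·cp) = [631 × 18.2676² × 341.224] / [1043 × 2521] = 27.326 K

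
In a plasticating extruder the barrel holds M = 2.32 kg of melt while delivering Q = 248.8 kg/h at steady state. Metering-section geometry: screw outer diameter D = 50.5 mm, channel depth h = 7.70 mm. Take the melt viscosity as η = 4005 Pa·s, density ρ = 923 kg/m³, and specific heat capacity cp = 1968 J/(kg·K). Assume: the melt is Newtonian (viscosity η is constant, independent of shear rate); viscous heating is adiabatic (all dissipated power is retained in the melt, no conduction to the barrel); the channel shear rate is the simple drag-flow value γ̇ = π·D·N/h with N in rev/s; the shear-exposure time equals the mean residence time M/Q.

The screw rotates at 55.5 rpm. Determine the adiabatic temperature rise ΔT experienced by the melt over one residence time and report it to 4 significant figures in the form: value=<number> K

Convert throughput: Q = 248.8 kg/h = 248.8/3600 = 0.0691111 kg/s
Mean residence time: t_res = M/Q_s = 2.32 kg / 0.0691111 kg/s = 33.5691 s
Geometry in metres: D = 50.5 mm → 0.0505 m, h = 7.70 mm → 0.0077 m; screw speed N = 55.5 rpm = 0.925 rev/s
Shear rate: γ̇ = πDN/h = π·0.0505·0.925/0.0077 = 19.0587 s⁻¹
ΔT = η·γ̇²·t_res/(ρ·cp) = [4005 × 19.0587² × 33.5691] / [923 × 1968] = 26.8844 K

value=26.88 K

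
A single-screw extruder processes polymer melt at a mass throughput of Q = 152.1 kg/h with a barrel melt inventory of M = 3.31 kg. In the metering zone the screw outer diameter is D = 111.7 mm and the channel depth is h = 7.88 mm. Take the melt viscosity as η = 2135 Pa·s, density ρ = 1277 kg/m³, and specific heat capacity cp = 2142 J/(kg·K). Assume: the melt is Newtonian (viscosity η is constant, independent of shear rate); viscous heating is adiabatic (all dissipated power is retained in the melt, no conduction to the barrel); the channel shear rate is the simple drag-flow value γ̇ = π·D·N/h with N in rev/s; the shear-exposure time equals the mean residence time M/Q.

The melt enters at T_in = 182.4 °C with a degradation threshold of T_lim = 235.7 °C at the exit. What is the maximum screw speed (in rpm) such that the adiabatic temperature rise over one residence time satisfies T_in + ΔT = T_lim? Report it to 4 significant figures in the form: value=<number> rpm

Throughput in SI: Q_s = 152.1 kg/h ÷ 3600 s/h = 0.04225 kg/s
t_res = M / Q_s = 3.31 / 0.04225 = 78.3432 s
Convert to metres: D = 0.1117 m, h = 0.00788 m
ΔT_a = T_lim − T_in = 235.7 − 182.4 = 53.3 K
Invert ΔT = ηγ̇²t_res/(ρcp) for γ̇: γ̇_max² = ΔT_a ρ cp / (η t_res) = 53.3·1277·2142 / (2135·78.3432) = 871.643 s⁻²
Take the square root: γ̇_max = √(871.643) = 29.5236 s⁻¹
N_max = γ̇_max h / (πD) = 29.5236·0.00788/(π·0.1117) = 0.662968 rev/s → ×60 = 39.7781 rpm

value=39.78 rpm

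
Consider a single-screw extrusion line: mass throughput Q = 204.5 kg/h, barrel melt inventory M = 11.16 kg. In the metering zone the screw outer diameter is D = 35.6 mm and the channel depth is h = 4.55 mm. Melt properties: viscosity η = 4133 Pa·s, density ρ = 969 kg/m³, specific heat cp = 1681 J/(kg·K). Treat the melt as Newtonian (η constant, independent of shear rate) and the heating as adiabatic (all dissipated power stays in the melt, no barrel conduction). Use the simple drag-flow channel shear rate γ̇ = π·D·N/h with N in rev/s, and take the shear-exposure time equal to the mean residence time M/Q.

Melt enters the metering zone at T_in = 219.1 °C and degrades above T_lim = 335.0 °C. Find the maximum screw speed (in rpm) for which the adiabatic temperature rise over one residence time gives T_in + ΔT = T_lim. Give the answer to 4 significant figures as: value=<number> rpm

Throughput in SI: Q_s = 204.5 kg/h ÷ 3600 s/h = 0.0568056 kg/s
t_res = M / Q_s = 11.16 / 0.0568056 = 196.46 s
Convert to metres: D = 0.0356 m, h = 0.00455 m
ΔT_a = T_lim − T_in = 335.0 °C − 219.1 °C = 115.9 K
γ̇_max² = ΔT_a·ρ·cp / (η·t_res) = [115.9 × 969 × 1681] / [4133 × 196.46] = 232.507 s⁻²
γ̇_max = sqrt(232.507) = 15.2482 s⁻¹
N_max = γ̇_max·h / (π·D) = 15.2482 · 0.00455 / (π · 0.0356) = 0.62034 rev/s = 37.2204 rpm

value=37.22 rpm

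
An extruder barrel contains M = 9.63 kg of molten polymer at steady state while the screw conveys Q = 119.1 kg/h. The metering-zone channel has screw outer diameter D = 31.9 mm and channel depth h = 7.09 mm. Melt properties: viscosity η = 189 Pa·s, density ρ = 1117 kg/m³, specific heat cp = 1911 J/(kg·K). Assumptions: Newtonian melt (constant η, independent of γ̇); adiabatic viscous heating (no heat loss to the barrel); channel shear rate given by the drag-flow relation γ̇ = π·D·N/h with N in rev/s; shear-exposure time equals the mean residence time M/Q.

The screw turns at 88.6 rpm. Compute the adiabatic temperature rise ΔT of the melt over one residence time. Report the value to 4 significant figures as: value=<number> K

Convert throughput: Q = 119.1 kg/h = 119.1/3600 = 0.0330833 kg/s
t_res = M / Q_s = 9.63 / 0.0330833 = 291.083 s
D = 31.9 mm = 0.0319 m;  h = 7.09 mm = 0.00709 m;  N = 88.6 rpm / 60 = 1.47667 rev/s
Shear rate: γ̇ = πDN/h = π·0.0319·1.47667/0.00709 = 20.8726 s⁻¹
Adiabatic rise: ΔT = η γ̇² t_res / (ρ cp) = 189·(20.8726)²·291.083 / (1117·1911) = 11.2284 K

value=11.23 K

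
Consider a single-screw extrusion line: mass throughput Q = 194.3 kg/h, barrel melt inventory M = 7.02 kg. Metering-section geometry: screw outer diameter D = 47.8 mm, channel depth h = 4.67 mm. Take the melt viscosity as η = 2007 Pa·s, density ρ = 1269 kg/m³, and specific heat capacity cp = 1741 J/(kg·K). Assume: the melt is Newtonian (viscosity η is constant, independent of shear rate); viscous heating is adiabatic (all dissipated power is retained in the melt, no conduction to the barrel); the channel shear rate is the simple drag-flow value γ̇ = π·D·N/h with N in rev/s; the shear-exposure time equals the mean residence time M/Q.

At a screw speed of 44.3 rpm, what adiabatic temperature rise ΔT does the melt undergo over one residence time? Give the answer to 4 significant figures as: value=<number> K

value=66.60 K

Convert throughput: Q = 194.3 kg/h = 194.3/3600 = 0.0539722 kg/s
Mean residence time: t_res = M/Q_s = 7.02 kg / 0.0539722 kg/s = 130.067 s
Convert to SI: D = 0.0478 m, h = 0.00467 m, N = 44.3/60 = 0.738333 rev/s
γ̇ = π D N / h = (π)(0.0478)(0.738333) / 0.00467 = 23.7418 s⁻¹
ΔT = η·γ̇²·t_res/(ρ·cp) = [2007 × 23.7418² × 130.067] / [1269 × 1741] = 66.601 K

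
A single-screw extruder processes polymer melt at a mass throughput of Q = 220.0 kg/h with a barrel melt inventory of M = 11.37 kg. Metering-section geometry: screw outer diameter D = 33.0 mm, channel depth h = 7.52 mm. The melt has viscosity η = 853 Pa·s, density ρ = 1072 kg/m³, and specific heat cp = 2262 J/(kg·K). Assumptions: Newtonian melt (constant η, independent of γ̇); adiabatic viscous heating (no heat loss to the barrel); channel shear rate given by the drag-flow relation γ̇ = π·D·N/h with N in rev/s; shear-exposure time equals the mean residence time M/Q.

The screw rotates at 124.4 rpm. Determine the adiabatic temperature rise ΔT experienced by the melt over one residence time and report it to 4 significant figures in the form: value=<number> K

Q_s = Q / 3600 = 220.0 / 3600 = 0.0611111 kg/s
Mean residence time: t_res = M/Q_s = 11.37 kg / 0.0611111 kg/s = 186.055 s
Geometry in metres: D = 33.0 mm → 0.033 m, h = 7.52 mm → 0.00752 m; screw speed N = 124.4 rpm = 2.07333 rev/s
Shear rate: γ̇ = πDN/h = π·0.033·2.07333/0.00752 = 28.5835 s⁻¹
ΔT = η·γ̇²·t_res/(ρ·cp) = [853 × 28.5835² × 186.055] / [1072 × 2262] = 53.4727 K

value=53.47 K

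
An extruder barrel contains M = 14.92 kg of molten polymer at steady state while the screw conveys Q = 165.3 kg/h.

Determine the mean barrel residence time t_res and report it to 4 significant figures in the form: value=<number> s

value=324.9 s

Throughput in SI: Q_s = 165.3 kg/h ÷ 3600 s/h = 0.0459167 kg/s
t_res = M / Q_s = 14.92 / 0.0459167 = 324.936 s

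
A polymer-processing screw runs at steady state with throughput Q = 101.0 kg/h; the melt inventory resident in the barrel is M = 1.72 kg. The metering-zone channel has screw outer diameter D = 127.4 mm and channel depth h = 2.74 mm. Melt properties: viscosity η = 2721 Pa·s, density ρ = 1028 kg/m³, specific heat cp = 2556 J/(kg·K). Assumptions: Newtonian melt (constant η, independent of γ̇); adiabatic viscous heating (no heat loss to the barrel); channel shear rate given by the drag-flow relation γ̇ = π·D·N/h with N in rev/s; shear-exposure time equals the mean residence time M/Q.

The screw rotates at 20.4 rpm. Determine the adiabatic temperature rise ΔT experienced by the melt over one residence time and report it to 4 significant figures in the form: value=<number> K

value=156.6 K

Q_s = Q / 3600 = 101.0 / 3600 = 0.0280556 kg/s
t_res = M / Q_s = 1.72 / 0.0280556 = 61.3069 s
D = 127.4 mm = 0.1274 m;  h = 2.74 mm = 0.00274 m;  N = 20.4 rpm / 60 = 0.34 rev/s
γ̇ = π D N / h = (π)(0.1274)(0.34) / 0.00274 = 49.6647 s⁻¹
Adiabatic rise: ΔT = η γ̇² t_res / (ρ cp) = 2721·(49.6647)²·61.3069 / (1028·2556) = 156.596 K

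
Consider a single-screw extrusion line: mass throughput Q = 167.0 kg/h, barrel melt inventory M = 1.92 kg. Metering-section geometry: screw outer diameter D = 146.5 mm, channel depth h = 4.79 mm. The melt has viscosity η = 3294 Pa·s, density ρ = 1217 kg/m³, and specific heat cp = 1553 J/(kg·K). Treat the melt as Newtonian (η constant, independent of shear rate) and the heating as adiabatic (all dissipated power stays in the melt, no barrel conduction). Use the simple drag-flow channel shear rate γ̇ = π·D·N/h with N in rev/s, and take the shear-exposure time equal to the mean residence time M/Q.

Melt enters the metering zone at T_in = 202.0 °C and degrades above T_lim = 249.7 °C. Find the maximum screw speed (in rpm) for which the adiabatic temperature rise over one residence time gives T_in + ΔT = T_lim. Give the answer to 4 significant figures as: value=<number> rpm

value=16.06 rpm

Q_s = Q / 3600 = 167.0 / 3600 = 0.0463889 kg/s
t_res = M / Q_s = 1.92 ÷ 0.0463889 = 41.3892 s
Geometry in SI: D = 146.5 mm → 0.1465 m, h = 4.79 mm → 0.00479 m
ΔT_a = T_lim − T_in = 249.7 − 202.0 = 47.7 K
Invert ΔT = ηγ̇²t_res/(ρcp) for γ̇: γ̇_max² = ΔT_a ρ cp / (η t_res) = 47.7·1217·1553 / (3294·41.3892) = 661.256 s⁻²
γ̇_max = √661.256 = 25.7149 s⁻¹
N_max = γ̇_max h / (πD) = 25.7149·0.00479/(π·0.1465) = 0.267629 rev/s → ×60 = 16.0577 rpm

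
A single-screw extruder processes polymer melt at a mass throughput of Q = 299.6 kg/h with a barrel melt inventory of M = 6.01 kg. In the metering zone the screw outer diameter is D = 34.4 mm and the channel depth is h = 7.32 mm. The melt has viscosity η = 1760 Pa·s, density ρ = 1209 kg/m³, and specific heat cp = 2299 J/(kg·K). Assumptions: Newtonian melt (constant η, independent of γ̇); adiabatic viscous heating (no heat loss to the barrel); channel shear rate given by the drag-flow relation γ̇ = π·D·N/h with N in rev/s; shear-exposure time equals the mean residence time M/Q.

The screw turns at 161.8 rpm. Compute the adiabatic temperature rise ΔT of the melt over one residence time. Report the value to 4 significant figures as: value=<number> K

Convert throughput: Q = 299.6 kg/h = 299.6/3600 = 0.0832222 kg/s
t_res = M / Q_s = 6.01 ÷ 0.0832222 = 72.2163 s
D = 34.4 mm = 0.0344 m;  h = 7.32 mm = 0.00732 m;  N = 161.8 rpm / 60 = 2.69667 rev/s
γ̇ = π·D·N / h = π · 0.0344 · 2.69667 / 0.00732 = 39.813 s⁻¹
ΔT = η·γ̇²·t_res/(ρ·cp) = [1760 × 39.813² × 72.2163] / [1209 × 2299] = 72.4822 K

value=72.48 K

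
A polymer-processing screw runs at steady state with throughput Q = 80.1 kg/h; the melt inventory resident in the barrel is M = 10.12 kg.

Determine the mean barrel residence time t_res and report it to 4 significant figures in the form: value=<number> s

Convert throughput: Q = 80.1 kg/h = 80.1/3600 = 0.02225 kg/s
t_res = M / Q_s = 10.12 / 0.02225 = 454.831 s

value=454.8 s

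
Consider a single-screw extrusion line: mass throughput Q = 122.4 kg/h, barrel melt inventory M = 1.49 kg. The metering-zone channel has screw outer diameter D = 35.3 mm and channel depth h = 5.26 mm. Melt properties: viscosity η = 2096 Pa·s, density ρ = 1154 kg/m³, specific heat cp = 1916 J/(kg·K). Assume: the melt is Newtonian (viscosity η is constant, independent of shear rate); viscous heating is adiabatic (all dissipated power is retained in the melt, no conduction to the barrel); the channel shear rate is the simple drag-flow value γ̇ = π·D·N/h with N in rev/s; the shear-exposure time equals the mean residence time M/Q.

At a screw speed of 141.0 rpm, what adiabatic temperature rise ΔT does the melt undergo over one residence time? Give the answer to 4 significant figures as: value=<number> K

Convert throughput: Q = 122.4 kg/h = 122.4/3600 = 0.034 kg/s
Mean residence time: t_res = M/Q_s = 1.49 kg / 0.034 kg/s = 43.8235 s
Convert to SI: D = 0.0353 m, h = 0.00526 m, N = 141.0/60 = 2.35 rev/s
γ̇ = π D N / h = (π)(0.0353)(2.35) / 0.00526 = 49.5458 s⁻¹
Adiabatic rise: ΔT = η γ̇² t_res / (ρ cp) = 2096·(49.5458)²·43.8235 / (1154·1916) = 101.979 K

value=102.0 K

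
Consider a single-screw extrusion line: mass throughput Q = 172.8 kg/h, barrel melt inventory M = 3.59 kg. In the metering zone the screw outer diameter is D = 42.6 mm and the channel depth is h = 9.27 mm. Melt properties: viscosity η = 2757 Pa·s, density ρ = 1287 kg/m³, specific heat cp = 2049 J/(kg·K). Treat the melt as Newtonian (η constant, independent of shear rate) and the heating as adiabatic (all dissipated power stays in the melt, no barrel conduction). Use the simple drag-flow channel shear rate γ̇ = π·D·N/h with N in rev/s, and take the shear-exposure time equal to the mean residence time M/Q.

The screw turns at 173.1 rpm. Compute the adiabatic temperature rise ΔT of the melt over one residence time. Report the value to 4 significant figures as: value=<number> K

value=135.7 K

Q_s = Q / 3600 = 172.8 / 3600 = 0.048 kg/s
Mean residence time: t_res = M/Q_s = 3.59 kg / 0.048 kg/s = 74.7917 s
Geometry in metres: D = 42.6 mm → 0.0426 m, h = 9.27 mm → 0.00927 m; screw speed N = 173.1 rpm = 2.885 rev/s
γ̇ = π D N / h = (π)(0.0426)(2.885) / 0.00927 = 41.651 s⁻¹
ΔT = η·γ̇²·t_res/(ρ·cp) = [2757 × 41.651² × 74.7917] / [1287 × 2049] = 135.65 K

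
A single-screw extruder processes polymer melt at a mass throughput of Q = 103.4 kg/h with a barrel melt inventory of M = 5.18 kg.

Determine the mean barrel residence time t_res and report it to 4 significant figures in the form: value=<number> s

Throughput in SI: Q_s = 103.4 kg/h ÷ 3600 s/h = 0.0287222 kg/s
t_res = M / Q_s = 5.18 / 0.0287222 = 180.348 s

value=180.3 s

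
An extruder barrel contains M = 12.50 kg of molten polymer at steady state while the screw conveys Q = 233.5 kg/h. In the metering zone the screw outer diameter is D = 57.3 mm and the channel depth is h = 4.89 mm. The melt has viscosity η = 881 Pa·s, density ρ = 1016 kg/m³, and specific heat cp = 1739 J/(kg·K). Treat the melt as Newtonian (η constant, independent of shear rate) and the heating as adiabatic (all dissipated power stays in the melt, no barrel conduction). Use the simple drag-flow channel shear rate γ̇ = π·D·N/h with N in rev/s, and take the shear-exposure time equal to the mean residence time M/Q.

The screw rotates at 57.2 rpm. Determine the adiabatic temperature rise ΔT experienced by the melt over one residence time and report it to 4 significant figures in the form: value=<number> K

Throughput in SI: Q_s = 233.5 kg/h ÷ 3600 s/h = 0.0648611 kg/s
Mean residence time: t_res = M/Q_s = 12.50 kg / 0.0648611 kg/s = 192.719 s
Convert to SI: D = 0.0573 m, h = 0.00489 m, N = 57.2/60 = 0.953333 rev/s
γ̇ = π·D·N / h = π · 0.0573 · 0.953333 / 0.00489 = 35.0946 s⁻¹
ΔT = η·γ̇²·t_res / (ρ·cp) = 881 · (35.0946)² · 192.719 / (1016 · 1739) = 118.356 K

value=118.4 K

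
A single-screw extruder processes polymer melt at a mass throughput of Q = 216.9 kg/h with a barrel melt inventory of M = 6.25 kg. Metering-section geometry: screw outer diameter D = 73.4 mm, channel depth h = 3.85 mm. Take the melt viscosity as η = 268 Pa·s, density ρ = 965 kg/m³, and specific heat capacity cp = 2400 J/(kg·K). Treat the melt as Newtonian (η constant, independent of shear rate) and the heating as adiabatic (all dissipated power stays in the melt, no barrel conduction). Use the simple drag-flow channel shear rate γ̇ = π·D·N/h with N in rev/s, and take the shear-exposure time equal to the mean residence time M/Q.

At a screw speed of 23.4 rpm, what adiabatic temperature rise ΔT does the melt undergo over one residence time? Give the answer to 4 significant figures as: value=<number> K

value=6.550 K

Q_s = Q / 3600 = 216.9 / 3600 = 0.06025 kg/s
Mean residence time: t_res = M/Q_s = 6.25 kg / 0.06025 kg/s = 103.734 s
D = 73.4 mm = 0.0734 m;  h = 3.85 mm = 0.00385 m;  N = 23.4 rpm / 60 = 0.39 rev/s
γ̇ = π D N / h = (π)(0.0734)(0.39) / 0.00385 = 23.3588 s⁻¹
ΔT = η·γ̇²·t_res/(ρ·cp) = [268 × 23.3588² × 103.734] / [965 × 2400] = 6.54966 K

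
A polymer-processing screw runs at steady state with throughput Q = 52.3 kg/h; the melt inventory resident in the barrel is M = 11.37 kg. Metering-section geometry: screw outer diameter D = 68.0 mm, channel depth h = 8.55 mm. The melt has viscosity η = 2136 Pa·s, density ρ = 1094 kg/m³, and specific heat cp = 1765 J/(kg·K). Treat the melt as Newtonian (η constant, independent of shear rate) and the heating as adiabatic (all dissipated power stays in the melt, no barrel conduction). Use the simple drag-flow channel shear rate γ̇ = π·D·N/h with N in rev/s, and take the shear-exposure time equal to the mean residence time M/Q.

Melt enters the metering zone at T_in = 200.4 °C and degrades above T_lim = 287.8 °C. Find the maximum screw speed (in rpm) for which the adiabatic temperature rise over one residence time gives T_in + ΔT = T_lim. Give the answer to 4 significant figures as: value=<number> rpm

value=24.13 rpm

Convert throughput: Q = 52.3 kg/h = 52.3/3600 = 0.0145278 kg/s
t_res = M / Q_s = 11.37 / 0.0145278 = 782.639 s
Convert to metres: D = 0.068 m, h = 0.00855 m
ΔT_a = T_lim − T_in = 287.8 − 200.4 = 87.4 K
Invert ΔT = ηγ̇²t_res/(ρcp) for γ̇: γ̇_max² = ΔT_a ρ cp / (η t_res) = 87.4·1094·1765 / (2136·782.639) = 100.951 s⁻²
γ̇_max = sqrt(100.951) = 10.0474 s⁻¹
N_max = γ̇_max h / (πD) = 10.0474·0.00855/(π·0.068) = 0.402127 rev/s → ×60 = 24.1276 rpm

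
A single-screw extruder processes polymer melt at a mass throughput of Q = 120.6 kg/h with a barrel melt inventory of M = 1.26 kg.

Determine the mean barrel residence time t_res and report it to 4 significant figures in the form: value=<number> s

Convert throughput: Q = 120.6 kg/h = 120.6/3600 = 0.0335 kg/s
Mean residence time: t_res = M/Q_s = 1.26 kg / 0.0335 kg/s = 37.6119 s

value=37.61 s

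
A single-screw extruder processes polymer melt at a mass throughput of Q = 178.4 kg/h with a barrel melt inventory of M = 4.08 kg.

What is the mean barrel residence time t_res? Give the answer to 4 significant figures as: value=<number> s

value=82.33 s

Convert throughput: Q = 178.4 kg/h = 178.4/3600 = 0.0495556 kg/s
Mean residence time: t_res = M/Q_s = 4.08 kg / 0.0495556 kg/s = 82.3318 s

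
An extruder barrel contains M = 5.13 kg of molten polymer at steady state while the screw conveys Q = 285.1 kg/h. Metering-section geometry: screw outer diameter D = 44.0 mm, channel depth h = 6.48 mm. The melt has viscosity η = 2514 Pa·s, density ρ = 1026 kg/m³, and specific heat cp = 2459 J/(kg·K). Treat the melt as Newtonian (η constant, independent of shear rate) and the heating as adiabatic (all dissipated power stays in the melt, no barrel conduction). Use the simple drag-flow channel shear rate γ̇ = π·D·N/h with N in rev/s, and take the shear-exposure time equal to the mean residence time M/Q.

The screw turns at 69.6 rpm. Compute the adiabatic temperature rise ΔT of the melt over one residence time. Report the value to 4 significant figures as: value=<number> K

Q_s = Q / 3600 = 285.1 / 3600 = 0.0791944 kg/s
Mean residence time: t_res = M/Q_s = 5.13 kg / 0.0791944 kg/s = 64.7773 s
Geometry in metres: D = 44.0 mm → 0.044 m, h = 6.48 mm → 0.00648 m; screw speed N = 69.6 rpm = 1.16 rev/s
Shear rate: γ̇ = πDN/h = π·0.044·1.16/0.00648 = 24.7449 s⁻¹
Adiabatic rise: ΔT = η γ̇² t_res / (ρ cp) = 2514·(24.7449)²·64.7773 / (1026·2459) = 39.5233 K

value=39.52 K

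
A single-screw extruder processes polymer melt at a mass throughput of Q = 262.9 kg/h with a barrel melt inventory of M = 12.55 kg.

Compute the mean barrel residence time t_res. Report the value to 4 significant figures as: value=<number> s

Q_s = Q / 3600 = 262.9 / 3600 = 0.0730278 kg/s
t_res = M / Q_s = 12.55 / 0.0730278 = 171.852 s

value=171.9 s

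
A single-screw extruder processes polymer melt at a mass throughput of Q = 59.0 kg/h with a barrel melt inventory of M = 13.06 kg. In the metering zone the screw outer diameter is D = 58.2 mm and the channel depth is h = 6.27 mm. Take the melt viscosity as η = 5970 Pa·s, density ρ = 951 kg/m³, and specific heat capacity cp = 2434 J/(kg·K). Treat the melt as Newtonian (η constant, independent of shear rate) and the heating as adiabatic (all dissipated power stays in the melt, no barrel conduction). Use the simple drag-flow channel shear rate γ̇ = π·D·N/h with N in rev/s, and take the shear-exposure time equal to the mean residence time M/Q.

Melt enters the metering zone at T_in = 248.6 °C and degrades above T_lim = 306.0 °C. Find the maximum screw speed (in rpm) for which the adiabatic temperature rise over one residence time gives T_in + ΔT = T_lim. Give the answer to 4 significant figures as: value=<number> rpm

Convert throughput: Q = 59.0 kg/h = 59.0/3600 = 0.0163889 kg/s
t_res = M / Q_s = 13.06 / 0.0163889 = 796.881 s
Convert to metres: D = 0.0582 m, h = 0.00627 m
ΔT_a = T_lim − T_in = 306.0 °C − 248.6 °C = 57.4 K
γ̇_max² = ΔT_a·ρ·cp / (η·t_res) = [57.4 × 951 × 2434] / [5970 × 796.881] = 27.9283 s⁻²
Take the square root: γ̇_max = √(27.9283) = 5.28473 s⁻¹
N_max = γ̇_max h / (πD) = 5.28473·0.00627/(π·0.0582) = 0.181225 rev/s → ×60 = 10.8735 rpm

value=10.87 rpm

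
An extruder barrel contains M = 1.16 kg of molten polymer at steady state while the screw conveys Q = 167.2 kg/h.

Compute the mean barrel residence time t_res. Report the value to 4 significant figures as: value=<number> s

Throughput in SI: Q_s = 167.2 kg/h ÷ 3600 s/h = 0.0464444 kg/s
Mean residence time: t_res = M/Q_s = 1.16 kg / 0.0464444 kg/s = 24.9761 s

value=24.98 s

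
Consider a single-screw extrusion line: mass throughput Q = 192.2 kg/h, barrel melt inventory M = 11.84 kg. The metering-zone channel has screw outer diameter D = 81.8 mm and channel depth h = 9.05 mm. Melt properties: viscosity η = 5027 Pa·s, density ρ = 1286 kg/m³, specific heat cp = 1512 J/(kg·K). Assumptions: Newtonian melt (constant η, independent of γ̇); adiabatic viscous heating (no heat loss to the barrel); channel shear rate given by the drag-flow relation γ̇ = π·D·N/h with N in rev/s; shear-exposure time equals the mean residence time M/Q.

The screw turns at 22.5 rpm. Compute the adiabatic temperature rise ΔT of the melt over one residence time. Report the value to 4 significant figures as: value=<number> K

value=65.01 K

Q_s = Q / 3600 = 192.2 / 3600 = 0.0533889 kg/s
Mean residence time: t_res = M/Q_s = 11.84 kg / 0.0533889 kg/s = 221.769 s
Convert to SI: D = 0.0818 m, h = 0.00905 m, N = 22.5/60 = 0.375 rev/s
Shear rate: γ̇ = πDN/h = π·0.0818·0.375/0.00905 = 10.6484 s⁻¹
ΔT = η·γ̇²·t_res/(ρ·cp) = [5027 × 10.6484² × 221.769] / [1286 × 1512] = 65.0113 K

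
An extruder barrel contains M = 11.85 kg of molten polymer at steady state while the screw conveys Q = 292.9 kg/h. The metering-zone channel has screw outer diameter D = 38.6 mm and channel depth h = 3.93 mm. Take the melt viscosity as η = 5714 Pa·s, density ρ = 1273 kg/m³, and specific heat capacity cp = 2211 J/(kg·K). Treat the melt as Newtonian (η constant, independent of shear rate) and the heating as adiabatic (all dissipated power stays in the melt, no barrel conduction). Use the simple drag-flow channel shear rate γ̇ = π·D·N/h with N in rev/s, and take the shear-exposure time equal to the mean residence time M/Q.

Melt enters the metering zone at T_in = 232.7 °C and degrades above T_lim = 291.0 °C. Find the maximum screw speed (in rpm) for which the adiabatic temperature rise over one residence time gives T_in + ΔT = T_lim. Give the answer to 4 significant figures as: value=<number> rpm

Q_s = Q / 3600 = 292.9 / 3600 = 0.0813611 kg/s
t_res = M / Q_s = 11.85 / 0.0813611 = 145.647 s
Convert to metres: D = 0.0386 m, h = 0.00393 m
Allowable rise: ΔT_a = T_lim − T_in = 291.0 − 232.7 = 58.3 K
Invert ΔT = ηγ̇²t_res/(ρcp) for γ̇: γ̇_max² = ΔT_a ρ cp / (η t_res) = 58.3·1273·2211 / (5714·145.647) = 197.171 s⁻²
γ̇_max = √197.171 = 14.0418 s⁻¹
N_max = γ̇_max·h / (π·D) = 14.0418 · 0.00393 / (π · 0.0386) = 0.455069 rev/s = 27.3041 rpm

value=27.30 rpm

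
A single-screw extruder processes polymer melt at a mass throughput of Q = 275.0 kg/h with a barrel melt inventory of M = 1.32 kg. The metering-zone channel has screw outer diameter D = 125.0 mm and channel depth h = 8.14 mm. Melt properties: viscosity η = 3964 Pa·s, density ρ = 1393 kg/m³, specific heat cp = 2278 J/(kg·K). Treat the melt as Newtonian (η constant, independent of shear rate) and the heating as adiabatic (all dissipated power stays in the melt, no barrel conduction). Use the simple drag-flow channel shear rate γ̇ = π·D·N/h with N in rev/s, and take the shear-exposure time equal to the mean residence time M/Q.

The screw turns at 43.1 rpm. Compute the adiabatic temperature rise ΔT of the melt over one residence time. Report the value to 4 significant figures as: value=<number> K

Convert throughput: Q = 275.0 kg/h = 275.0/3600 = 0.0763889 kg/s
t_res = M / Q_s = 1.32 ÷ 0.0763889 = 17.28 s
Geometry in metres: D = 125.0 mm → 0.125 m, h = 8.14 mm → 0.00814 m; screw speed N = 43.1 rpm = 0.718333 rev/s
γ̇ = π D N / h = (π)(0.125)(0.718333) / 0.00814 = 34.6546 s⁻¹
Adiabatic rise: ΔT = η γ̇² t_res / (ρ cp) = 3964·(34.6546)²·17.28 / (1393·2278) = 25.9236 K

value=25.92 K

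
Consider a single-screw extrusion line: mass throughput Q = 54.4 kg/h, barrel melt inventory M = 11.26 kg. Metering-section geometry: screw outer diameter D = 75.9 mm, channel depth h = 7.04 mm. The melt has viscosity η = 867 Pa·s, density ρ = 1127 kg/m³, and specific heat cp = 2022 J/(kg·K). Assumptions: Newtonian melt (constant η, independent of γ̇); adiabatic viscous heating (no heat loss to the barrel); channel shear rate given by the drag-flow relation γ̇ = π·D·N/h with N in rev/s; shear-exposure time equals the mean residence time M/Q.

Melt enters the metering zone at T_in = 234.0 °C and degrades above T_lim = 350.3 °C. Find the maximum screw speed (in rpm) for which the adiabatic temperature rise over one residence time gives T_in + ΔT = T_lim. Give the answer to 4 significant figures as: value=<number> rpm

Q_s = Q / 3600 = 54.4 / 3600 = 0.0151111 kg/s
t_res = M / Q_s = 11.26 ÷ 0.0151111 = 745.147 s
D = 75.9 mm = 0.0759 m;  h = 7.04 mm = 0.00704 m
Allowable rise: ΔT_a = T_lim − T_in = 350.3 − 234.0 = 116.3 K
Invert ΔT = ηγ̇²t_res/(ρcp) for γ̇: γ̇_max² = ΔT_a ρ cp / (η t_res) = 116.3·1127·2022 / (867·745.147) = 410.226 s⁻²
Take the square root: γ̇_max = √(410.226) = 20.254 s⁻¹
Solve γ̇ = πDN/h for N: N_max = γ̇_max·h/(π·D) = 20.254 × 0.00704 / (π × 0.0759) = 0.597989 rev/s = 35.8793 rpm

value=35.88 rpm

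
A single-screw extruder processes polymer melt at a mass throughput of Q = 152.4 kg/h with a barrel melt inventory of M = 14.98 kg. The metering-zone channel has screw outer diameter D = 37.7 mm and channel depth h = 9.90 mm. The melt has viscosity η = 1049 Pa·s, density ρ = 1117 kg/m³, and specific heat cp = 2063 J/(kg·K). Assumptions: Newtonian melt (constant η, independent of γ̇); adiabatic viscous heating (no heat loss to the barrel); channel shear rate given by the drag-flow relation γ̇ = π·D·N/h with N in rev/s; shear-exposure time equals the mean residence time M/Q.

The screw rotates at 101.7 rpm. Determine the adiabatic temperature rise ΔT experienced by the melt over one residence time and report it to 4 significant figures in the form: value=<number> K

Q_s = Q / 3600 = 152.4 / 3600 = 0.0423333 kg/s
t_res = M / Q_s = 14.98 ÷ 0.0423333 = 353.858 s
Geometry in metres: D = 37.7 mm → 0.0377 m, h = 9.90 mm → 0.0099 m; screw speed N = 101.7 rpm = 1.695 rev/s
γ̇ = π·D·N / h = π · 0.0377 · 1.695 / 0.0099 = 20.278 s⁻¹
ΔT = η·γ̇²·t_res / (ρ·cp) = 1049 · (20.278)² · 353.858 / (1117 · 2063) = 66.2375 K

value=66.24 K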